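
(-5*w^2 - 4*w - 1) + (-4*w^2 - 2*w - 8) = -9*w^2 - 6*w - 9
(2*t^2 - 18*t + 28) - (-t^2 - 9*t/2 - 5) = 3*t^2 - 27*t/2 + 33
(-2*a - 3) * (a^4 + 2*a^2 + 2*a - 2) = -2*a^5 - 3*a^4 - 4*a^3 - 10*a^2 - 2*a + 6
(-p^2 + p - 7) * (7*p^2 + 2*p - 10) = -7*p^4 + 5*p^3 - 37*p^2 - 24*p + 70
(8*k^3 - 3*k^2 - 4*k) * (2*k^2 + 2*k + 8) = 16*k^5 + 10*k^4 + 50*k^3 - 32*k^2 - 32*k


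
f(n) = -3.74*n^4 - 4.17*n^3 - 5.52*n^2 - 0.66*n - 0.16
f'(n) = -14.96*n^3 - 12.51*n^2 - 11.04*n - 0.66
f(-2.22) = -71.12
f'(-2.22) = 125.87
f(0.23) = -0.67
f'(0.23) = -4.04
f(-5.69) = -3327.24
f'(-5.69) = 2413.06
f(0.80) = -7.89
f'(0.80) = -25.16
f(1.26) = -27.52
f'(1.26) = -64.36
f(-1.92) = -40.55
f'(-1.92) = 80.31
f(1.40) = -37.71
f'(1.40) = -81.69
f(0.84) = -8.94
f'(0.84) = -27.63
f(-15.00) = -176496.01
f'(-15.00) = 47840.19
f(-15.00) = -176496.01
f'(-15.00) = 47840.19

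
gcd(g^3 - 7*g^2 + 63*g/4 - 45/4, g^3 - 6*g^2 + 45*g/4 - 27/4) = g^2 - 9*g/2 + 9/2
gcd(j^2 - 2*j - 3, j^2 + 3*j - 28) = 1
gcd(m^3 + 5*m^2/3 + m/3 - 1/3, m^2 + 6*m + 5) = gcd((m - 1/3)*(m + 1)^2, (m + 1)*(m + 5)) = m + 1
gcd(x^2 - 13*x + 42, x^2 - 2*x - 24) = x - 6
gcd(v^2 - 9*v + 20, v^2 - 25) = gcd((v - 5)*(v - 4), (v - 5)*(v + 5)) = v - 5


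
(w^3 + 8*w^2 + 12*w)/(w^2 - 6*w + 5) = w*(w^2 + 8*w + 12)/(w^2 - 6*w + 5)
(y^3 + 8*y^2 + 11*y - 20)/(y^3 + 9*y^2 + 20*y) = (y - 1)/y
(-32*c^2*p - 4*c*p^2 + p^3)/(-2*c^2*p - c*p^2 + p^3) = (32*c^2 + 4*c*p - p^2)/(2*c^2 + c*p - p^2)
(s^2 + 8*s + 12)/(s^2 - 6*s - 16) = (s + 6)/(s - 8)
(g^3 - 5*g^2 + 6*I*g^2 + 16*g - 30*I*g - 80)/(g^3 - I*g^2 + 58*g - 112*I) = (g - 5)/(g - 7*I)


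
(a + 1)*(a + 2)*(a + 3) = a^3 + 6*a^2 + 11*a + 6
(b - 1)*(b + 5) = b^2 + 4*b - 5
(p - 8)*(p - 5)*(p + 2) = p^3 - 11*p^2 + 14*p + 80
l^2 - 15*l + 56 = (l - 8)*(l - 7)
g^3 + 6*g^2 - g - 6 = (g - 1)*(g + 1)*(g + 6)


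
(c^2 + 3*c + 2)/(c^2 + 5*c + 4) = (c + 2)/(c + 4)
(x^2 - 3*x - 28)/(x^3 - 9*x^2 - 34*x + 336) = (x + 4)/(x^2 - 2*x - 48)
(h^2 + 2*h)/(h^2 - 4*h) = (h + 2)/(h - 4)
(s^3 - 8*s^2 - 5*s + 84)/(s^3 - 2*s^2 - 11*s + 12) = (s - 7)/(s - 1)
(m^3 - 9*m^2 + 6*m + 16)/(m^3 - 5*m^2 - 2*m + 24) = (m^3 - 9*m^2 + 6*m + 16)/(m^3 - 5*m^2 - 2*m + 24)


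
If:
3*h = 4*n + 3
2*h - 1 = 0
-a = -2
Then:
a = 2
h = 1/2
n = -3/8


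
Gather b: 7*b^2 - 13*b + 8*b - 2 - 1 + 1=7*b^2 - 5*b - 2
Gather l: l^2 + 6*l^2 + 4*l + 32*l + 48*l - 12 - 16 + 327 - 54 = 7*l^2 + 84*l + 245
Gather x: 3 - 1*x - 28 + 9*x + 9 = 8*x - 16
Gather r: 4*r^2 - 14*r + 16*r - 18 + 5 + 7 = 4*r^2 + 2*r - 6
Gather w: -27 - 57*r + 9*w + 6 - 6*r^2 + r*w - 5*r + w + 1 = -6*r^2 - 62*r + w*(r + 10) - 20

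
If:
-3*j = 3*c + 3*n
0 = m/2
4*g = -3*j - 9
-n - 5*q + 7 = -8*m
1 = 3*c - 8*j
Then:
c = 40*q/11 - 5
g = -45*q/44 - 3/4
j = 15*q/11 - 2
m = 0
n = 7 - 5*q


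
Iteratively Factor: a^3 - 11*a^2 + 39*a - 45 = (a - 5)*(a^2 - 6*a + 9) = (a - 5)*(a - 3)*(a - 3)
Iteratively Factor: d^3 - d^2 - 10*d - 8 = (d + 1)*(d^2 - 2*d - 8) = (d - 4)*(d + 1)*(d + 2)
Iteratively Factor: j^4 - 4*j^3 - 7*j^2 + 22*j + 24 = (j - 3)*(j^3 - j^2 - 10*j - 8) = (j - 4)*(j - 3)*(j^2 + 3*j + 2) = (j - 4)*(j - 3)*(j + 1)*(j + 2)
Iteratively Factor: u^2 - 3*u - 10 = (u - 5)*(u + 2)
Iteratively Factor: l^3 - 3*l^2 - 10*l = (l)*(l^2 - 3*l - 10) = l*(l - 5)*(l + 2)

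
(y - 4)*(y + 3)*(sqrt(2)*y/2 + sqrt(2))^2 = y^4/2 + 3*y^3/2 - 6*y^2 - 26*y - 24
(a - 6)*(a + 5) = a^2 - a - 30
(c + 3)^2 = c^2 + 6*c + 9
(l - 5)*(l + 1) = l^2 - 4*l - 5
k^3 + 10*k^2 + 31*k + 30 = (k + 2)*(k + 3)*(k + 5)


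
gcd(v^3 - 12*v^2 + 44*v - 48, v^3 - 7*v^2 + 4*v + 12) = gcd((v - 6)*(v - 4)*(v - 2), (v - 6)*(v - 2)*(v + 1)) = v^2 - 8*v + 12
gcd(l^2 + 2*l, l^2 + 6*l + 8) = l + 2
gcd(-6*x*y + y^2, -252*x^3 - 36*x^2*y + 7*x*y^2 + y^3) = 6*x - y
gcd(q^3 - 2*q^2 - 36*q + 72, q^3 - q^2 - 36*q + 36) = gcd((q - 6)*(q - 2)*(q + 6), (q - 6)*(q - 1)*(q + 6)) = q^2 - 36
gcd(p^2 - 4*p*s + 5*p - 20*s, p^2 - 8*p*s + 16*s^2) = p - 4*s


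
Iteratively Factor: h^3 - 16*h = (h - 4)*(h^2 + 4*h) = h*(h - 4)*(h + 4)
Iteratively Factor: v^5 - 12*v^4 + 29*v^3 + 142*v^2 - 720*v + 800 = (v - 5)*(v^4 - 7*v^3 - 6*v^2 + 112*v - 160) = (v - 5)*(v - 2)*(v^3 - 5*v^2 - 16*v + 80) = (v - 5)*(v - 2)*(v + 4)*(v^2 - 9*v + 20) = (v - 5)*(v - 4)*(v - 2)*(v + 4)*(v - 5)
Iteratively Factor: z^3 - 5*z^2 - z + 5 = (z - 5)*(z^2 - 1) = (z - 5)*(z - 1)*(z + 1)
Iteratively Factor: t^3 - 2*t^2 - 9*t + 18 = (t - 3)*(t^2 + t - 6) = (t - 3)*(t + 3)*(t - 2)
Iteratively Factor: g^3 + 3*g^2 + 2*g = (g + 2)*(g^2 + g) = (g + 1)*(g + 2)*(g)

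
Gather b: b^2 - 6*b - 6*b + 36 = b^2 - 12*b + 36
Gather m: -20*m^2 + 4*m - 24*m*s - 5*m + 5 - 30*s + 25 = -20*m^2 + m*(-24*s - 1) - 30*s + 30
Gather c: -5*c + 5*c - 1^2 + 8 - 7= 0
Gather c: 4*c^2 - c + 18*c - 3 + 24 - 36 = 4*c^2 + 17*c - 15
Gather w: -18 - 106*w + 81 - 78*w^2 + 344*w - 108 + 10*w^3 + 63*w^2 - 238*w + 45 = 10*w^3 - 15*w^2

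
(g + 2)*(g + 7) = g^2 + 9*g + 14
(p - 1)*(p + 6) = p^2 + 5*p - 6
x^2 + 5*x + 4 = (x + 1)*(x + 4)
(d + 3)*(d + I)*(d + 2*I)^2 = d^4 + 3*d^3 + 5*I*d^3 - 8*d^2 + 15*I*d^2 - 24*d - 4*I*d - 12*I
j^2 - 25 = (j - 5)*(j + 5)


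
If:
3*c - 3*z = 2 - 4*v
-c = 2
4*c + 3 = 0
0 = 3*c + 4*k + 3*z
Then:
No Solution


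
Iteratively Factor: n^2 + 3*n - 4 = (n - 1)*(n + 4)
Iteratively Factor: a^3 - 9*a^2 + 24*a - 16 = (a - 4)*(a^2 - 5*a + 4) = (a - 4)^2*(a - 1)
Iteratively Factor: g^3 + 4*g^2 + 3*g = (g + 1)*(g^2 + 3*g) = g*(g + 1)*(g + 3)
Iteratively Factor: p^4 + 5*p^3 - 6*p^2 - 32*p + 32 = (p + 4)*(p^3 + p^2 - 10*p + 8) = (p - 1)*(p + 4)*(p^2 + 2*p - 8) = (p - 1)*(p + 4)^2*(p - 2)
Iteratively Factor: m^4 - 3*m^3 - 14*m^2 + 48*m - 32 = (m - 1)*(m^3 - 2*m^2 - 16*m + 32) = (m - 1)*(m + 4)*(m^2 - 6*m + 8) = (m - 4)*(m - 1)*(m + 4)*(m - 2)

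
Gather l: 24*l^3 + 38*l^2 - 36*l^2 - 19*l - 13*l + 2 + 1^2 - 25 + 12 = 24*l^3 + 2*l^2 - 32*l - 10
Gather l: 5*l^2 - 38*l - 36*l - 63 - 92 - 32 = 5*l^2 - 74*l - 187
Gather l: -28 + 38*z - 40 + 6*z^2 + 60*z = 6*z^2 + 98*z - 68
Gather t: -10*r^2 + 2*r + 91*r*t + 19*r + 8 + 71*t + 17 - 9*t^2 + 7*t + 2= -10*r^2 + 21*r - 9*t^2 + t*(91*r + 78) + 27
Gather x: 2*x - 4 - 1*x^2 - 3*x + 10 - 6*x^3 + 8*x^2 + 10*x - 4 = -6*x^3 + 7*x^2 + 9*x + 2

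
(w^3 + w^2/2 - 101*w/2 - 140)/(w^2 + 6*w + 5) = (w^2 - 9*w/2 - 28)/(w + 1)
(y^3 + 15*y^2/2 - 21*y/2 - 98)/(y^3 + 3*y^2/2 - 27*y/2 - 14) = (y + 7)/(y + 1)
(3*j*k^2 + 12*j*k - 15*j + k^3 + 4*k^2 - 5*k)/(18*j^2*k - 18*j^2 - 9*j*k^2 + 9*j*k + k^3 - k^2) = (3*j*k + 15*j + k^2 + 5*k)/(18*j^2 - 9*j*k + k^2)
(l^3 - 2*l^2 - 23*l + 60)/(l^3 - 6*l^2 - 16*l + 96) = (l^2 + 2*l - 15)/(l^2 - 2*l - 24)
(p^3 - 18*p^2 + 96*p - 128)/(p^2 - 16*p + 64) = p - 2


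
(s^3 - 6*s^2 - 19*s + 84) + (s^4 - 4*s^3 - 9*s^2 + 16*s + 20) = s^4 - 3*s^3 - 15*s^2 - 3*s + 104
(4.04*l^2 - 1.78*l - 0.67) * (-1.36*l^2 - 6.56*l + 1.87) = -5.4944*l^4 - 24.0816*l^3 + 20.1428*l^2 + 1.0666*l - 1.2529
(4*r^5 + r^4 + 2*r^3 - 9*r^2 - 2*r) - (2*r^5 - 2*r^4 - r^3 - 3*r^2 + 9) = 2*r^5 + 3*r^4 + 3*r^3 - 6*r^2 - 2*r - 9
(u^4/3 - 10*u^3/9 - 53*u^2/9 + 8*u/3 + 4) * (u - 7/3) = u^5/3 - 17*u^4/9 - 89*u^3/27 + 443*u^2/27 - 20*u/9 - 28/3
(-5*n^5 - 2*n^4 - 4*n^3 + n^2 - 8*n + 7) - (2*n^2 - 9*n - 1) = -5*n^5 - 2*n^4 - 4*n^3 - n^2 + n + 8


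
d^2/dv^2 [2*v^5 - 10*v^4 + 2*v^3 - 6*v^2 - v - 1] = 40*v^3 - 120*v^2 + 12*v - 12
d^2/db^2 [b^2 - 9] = 2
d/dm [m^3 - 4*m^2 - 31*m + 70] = 3*m^2 - 8*m - 31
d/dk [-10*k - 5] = -10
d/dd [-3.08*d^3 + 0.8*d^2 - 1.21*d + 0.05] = -9.24*d^2 + 1.6*d - 1.21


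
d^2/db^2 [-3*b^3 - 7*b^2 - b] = -18*b - 14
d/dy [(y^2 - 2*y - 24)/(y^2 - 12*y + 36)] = -10/(y^2 - 12*y + 36)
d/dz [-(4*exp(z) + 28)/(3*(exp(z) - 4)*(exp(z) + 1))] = 4*(exp(2*z) + 14*exp(z) - 17)*exp(z)/(3*(exp(4*z) - 6*exp(3*z) + exp(2*z) + 24*exp(z) + 16))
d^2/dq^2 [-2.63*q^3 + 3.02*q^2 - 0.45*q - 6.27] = 6.04 - 15.78*q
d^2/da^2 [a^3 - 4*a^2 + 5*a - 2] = 6*a - 8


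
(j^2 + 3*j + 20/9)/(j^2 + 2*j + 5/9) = (3*j + 4)/(3*j + 1)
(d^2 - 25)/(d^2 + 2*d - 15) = (d - 5)/(d - 3)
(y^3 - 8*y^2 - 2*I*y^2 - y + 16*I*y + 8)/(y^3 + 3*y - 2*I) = (y - 8)/(y + 2*I)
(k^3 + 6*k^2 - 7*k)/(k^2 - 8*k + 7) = k*(k + 7)/(k - 7)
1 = 1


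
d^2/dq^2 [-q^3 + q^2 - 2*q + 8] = 2 - 6*q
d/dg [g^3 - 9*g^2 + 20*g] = 3*g^2 - 18*g + 20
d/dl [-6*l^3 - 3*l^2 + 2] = 6*l*(-3*l - 1)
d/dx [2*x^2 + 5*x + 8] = 4*x + 5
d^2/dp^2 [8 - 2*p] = 0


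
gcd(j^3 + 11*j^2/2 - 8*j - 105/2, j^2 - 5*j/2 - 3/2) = j - 3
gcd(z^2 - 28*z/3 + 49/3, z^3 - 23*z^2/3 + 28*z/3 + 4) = 1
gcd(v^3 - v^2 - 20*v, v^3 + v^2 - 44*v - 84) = 1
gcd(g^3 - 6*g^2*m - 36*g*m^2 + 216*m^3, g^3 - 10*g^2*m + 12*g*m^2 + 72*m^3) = g^2 - 12*g*m + 36*m^2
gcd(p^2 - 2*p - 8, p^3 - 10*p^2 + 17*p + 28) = p - 4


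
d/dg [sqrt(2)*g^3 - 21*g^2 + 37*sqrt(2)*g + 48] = 3*sqrt(2)*g^2 - 42*g + 37*sqrt(2)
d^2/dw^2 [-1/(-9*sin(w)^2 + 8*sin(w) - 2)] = 2*(-162*sin(w)^4 + 108*sin(w)^3 + 247*sin(w)^2 - 224*sin(w) + 46)/(9*sin(w)^2 - 8*sin(w) + 2)^3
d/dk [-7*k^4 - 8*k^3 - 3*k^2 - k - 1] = -28*k^3 - 24*k^2 - 6*k - 1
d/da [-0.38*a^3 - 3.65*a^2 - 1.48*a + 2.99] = -1.14*a^2 - 7.3*a - 1.48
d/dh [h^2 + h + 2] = 2*h + 1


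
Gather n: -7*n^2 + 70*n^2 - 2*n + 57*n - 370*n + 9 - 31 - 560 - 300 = 63*n^2 - 315*n - 882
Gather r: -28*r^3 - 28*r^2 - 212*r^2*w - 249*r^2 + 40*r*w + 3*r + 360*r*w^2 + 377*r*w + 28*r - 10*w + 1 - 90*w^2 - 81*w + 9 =-28*r^3 + r^2*(-212*w - 277) + r*(360*w^2 + 417*w + 31) - 90*w^2 - 91*w + 10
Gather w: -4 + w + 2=w - 2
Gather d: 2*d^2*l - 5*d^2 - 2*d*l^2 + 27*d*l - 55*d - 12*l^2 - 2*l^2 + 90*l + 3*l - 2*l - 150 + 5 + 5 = d^2*(2*l - 5) + d*(-2*l^2 + 27*l - 55) - 14*l^2 + 91*l - 140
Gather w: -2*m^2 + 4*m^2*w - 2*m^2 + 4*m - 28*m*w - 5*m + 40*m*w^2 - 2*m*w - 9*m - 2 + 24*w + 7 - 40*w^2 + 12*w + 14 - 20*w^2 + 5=-4*m^2 - 10*m + w^2*(40*m - 60) + w*(4*m^2 - 30*m + 36) + 24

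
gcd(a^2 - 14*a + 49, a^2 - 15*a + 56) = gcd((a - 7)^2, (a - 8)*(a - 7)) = a - 7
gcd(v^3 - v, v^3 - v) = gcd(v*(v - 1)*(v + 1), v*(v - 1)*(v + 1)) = v^3 - v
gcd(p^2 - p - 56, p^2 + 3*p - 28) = p + 7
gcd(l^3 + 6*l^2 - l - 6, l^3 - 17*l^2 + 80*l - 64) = l - 1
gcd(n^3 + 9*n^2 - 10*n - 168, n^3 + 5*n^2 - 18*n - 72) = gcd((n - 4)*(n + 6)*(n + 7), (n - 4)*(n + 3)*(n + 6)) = n^2 + 2*n - 24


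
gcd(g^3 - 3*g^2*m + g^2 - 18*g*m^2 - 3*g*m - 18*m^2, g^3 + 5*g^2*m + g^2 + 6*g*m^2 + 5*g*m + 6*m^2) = g^2 + 3*g*m + g + 3*m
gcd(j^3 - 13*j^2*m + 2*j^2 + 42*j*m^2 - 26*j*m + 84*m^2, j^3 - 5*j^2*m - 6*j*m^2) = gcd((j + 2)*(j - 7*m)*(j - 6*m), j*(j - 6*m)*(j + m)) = j - 6*m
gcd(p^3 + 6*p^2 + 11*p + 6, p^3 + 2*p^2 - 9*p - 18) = p^2 + 5*p + 6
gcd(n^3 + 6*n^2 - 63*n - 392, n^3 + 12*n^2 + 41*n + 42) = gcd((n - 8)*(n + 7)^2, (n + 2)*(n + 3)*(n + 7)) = n + 7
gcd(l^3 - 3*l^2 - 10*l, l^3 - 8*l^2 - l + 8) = 1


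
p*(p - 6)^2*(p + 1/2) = p^4 - 23*p^3/2 + 30*p^2 + 18*p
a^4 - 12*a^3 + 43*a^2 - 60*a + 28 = (a - 7)*(a - 2)^2*(a - 1)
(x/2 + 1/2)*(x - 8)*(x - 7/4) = x^3/2 - 35*x^2/8 + 17*x/8 + 7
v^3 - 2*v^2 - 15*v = v*(v - 5)*(v + 3)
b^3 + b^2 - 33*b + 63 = (b - 3)^2*(b + 7)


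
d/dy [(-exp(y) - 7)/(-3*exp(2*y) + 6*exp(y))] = (-exp(2*y) - 14*exp(y) + 14)*exp(-y)/(3*(exp(2*y) - 4*exp(y) + 4))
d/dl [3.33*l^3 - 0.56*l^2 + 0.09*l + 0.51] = 9.99*l^2 - 1.12*l + 0.09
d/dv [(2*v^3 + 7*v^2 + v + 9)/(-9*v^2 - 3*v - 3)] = 2*(-3*v^4 - 2*v^3 - 5*v^2 + 20*v + 4)/(3*(9*v^4 + 6*v^3 + 7*v^2 + 2*v + 1))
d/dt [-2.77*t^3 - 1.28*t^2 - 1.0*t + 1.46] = -8.31*t^2 - 2.56*t - 1.0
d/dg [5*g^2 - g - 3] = 10*g - 1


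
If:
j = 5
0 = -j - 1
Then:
No Solution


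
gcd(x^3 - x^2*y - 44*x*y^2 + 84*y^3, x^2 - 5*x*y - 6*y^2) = x - 6*y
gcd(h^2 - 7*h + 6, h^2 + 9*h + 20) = 1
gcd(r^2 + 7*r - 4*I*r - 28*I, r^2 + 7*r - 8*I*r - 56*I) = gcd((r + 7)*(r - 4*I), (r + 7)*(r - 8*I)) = r + 7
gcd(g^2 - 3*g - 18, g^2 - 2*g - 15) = g + 3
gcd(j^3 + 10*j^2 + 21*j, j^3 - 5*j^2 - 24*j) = j^2 + 3*j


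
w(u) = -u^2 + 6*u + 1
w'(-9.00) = 24.00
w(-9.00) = -134.00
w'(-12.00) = 30.00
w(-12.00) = -215.00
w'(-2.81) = 11.62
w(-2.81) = -23.76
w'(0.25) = 5.50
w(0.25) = 2.44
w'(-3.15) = 12.30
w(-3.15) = -27.82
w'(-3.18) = 12.36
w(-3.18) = -28.19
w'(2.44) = 1.12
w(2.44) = 9.69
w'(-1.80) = 9.60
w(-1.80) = -13.04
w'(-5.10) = 16.20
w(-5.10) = -55.61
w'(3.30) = -0.60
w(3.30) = 9.91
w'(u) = 6 - 2*u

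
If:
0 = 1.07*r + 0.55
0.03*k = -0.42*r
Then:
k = 7.20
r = -0.51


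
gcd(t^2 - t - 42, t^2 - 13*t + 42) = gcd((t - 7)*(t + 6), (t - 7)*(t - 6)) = t - 7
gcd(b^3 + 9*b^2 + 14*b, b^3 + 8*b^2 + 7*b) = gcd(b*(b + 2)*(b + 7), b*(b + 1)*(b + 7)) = b^2 + 7*b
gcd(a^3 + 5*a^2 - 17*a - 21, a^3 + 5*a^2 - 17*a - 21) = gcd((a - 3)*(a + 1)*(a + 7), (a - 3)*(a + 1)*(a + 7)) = a^3 + 5*a^2 - 17*a - 21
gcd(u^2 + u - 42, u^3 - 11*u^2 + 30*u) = u - 6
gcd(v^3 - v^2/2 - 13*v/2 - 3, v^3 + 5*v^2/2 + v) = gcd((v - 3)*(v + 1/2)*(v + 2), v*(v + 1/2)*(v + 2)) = v^2 + 5*v/2 + 1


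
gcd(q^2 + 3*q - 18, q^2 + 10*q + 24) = q + 6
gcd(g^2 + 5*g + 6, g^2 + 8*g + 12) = g + 2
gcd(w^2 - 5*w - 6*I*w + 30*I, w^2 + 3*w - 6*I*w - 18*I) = w - 6*I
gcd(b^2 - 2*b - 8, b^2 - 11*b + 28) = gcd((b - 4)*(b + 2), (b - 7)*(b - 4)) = b - 4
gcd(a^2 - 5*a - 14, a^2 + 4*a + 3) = 1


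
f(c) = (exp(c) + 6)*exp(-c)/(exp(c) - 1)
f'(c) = -(exp(c) + 6)*exp(-c)/(exp(c) - 1) + 1/(exp(c) - 1) - (exp(c) + 6)/(exp(c) - 1)^2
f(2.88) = 0.08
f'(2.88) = -0.10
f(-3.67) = -242.69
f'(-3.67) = 235.32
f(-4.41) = -500.70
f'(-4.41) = 493.53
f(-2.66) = -93.30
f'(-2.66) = 85.21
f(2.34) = 0.17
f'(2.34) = -0.25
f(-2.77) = -103.22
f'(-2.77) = 95.25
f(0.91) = 2.30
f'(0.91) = -5.48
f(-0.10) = -80.19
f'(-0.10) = -692.79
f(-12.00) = -976535.75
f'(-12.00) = 976528.75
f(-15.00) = -19614111.23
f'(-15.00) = 19614104.23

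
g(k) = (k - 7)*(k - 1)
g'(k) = 2*k - 8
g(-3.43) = 46.20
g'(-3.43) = -14.86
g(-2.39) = 31.83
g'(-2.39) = -12.78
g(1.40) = -2.24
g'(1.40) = -5.20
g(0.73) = 1.69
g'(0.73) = -6.54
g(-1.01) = 16.10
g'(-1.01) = -10.02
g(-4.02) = 55.32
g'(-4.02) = -16.04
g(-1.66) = 23.04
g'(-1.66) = -11.32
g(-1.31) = 19.20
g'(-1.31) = -10.62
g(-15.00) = 352.00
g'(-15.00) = -38.00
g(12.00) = 55.00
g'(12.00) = 16.00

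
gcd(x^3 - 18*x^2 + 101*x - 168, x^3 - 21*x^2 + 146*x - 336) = x^2 - 15*x + 56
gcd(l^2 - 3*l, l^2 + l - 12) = l - 3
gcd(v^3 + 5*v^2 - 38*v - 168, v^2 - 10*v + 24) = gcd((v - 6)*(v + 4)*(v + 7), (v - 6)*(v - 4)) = v - 6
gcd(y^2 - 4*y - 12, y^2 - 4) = y + 2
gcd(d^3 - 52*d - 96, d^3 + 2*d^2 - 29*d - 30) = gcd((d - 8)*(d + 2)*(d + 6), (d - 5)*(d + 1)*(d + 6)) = d + 6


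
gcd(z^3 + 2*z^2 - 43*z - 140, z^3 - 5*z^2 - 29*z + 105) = z^2 - 2*z - 35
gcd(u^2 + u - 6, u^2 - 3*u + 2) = u - 2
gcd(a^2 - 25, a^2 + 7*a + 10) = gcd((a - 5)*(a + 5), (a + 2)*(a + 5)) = a + 5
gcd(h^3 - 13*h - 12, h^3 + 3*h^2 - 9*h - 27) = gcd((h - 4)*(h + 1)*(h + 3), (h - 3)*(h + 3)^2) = h + 3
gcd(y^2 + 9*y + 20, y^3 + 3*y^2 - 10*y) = y + 5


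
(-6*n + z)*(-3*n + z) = 18*n^2 - 9*n*z + z^2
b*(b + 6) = b^2 + 6*b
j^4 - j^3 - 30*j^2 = j^2*(j - 6)*(j + 5)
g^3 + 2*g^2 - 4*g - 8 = (g - 2)*(g + 2)^2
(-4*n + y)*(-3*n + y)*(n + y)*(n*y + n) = 12*n^4*y + 12*n^4 + 5*n^3*y^2 + 5*n^3*y - 6*n^2*y^3 - 6*n^2*y^2 + n*y^4 + n*y^3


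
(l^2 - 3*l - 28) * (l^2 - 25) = l^4 - 3*l^3 - 53*l^2 + 75*l + 700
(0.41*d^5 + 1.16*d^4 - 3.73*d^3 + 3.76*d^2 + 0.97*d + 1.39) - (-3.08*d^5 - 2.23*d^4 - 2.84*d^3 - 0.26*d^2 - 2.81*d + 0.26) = 3.49*d^5 + 3.39*d^4 - 0.89*d^3 + 4.02*d^2 + 3.78*d + 1.13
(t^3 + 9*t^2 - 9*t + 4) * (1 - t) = -t^4 - 8*t^3 + 18*t^2 - 13*t + 4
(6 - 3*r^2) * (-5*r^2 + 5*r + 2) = 15*r^4 - 15*r^3 - 36*r^2 + 30*r + 12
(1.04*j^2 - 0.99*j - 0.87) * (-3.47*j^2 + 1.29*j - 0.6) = -3.6088*j^4 + 4.7769*j^3 + 1.1178*j^2 - 0.5283*j + 0.522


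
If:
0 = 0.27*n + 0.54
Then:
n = -2.00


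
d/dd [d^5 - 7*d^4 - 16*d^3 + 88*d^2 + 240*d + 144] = 5*d^4 - 28*d^3 - 48*d^2 + 176*d + 240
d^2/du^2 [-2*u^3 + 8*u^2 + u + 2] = 16 - 12*u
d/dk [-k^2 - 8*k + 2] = -2*k - 8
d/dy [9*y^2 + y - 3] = 18*y + 1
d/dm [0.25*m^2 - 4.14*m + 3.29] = 0.5*m - 4.14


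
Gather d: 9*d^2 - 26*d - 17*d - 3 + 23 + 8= 9*d^2 - 43*d + 28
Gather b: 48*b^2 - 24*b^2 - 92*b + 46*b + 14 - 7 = 24*b^2 - 46*b + 7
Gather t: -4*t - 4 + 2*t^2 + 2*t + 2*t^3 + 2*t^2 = 2*t^3 + 4*t^2 - 2*t - 4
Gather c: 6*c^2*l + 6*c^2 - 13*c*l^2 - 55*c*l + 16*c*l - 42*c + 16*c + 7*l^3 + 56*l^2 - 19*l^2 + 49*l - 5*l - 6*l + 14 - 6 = c^2*(6*l + 6) + c*(-13*l^2 - 39*l - 26) + 7*l^3 + 37*l^2 + 38*l + 8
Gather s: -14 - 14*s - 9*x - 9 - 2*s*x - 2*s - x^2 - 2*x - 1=s*(-2*x - 16) - x^2 - 11*x - 24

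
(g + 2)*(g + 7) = g^2 + 9*g + 14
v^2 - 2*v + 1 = (v - 1)^2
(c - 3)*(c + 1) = c^2 - 2*c - 3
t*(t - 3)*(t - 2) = t^3 - 5*t^2 + 6*t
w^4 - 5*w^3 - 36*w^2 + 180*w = w*(w - 6)*(w - 5)*(w + 6)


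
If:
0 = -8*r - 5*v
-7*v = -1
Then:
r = -5/56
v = 1/7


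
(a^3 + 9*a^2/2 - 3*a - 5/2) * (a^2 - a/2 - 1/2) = a^5 + 4*a^4 - 23*a^3/4 - 13*a^2/4 + 11*a/4 + 5/4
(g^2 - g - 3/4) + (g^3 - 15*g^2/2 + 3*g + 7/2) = g^3 - 13*g^2/2 + 2*g + 11/4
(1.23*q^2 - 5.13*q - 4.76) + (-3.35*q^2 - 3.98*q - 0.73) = -2.12*q^2 - 9.11*q - 5.49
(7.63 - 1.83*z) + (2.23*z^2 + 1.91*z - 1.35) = 2.23*z^2 + 0.0799999999999998*z + 6.28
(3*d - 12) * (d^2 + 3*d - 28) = 3*d^3 - 3*d^2 - 120*d + 336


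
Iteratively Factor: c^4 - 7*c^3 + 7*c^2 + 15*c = (c - 5)*(c^3 - 2*c^2 - 3*c) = (c - 5)*(c + 1)*(c^2 - 3*c) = c*(c - 5)*(c + 1)*(c - 3)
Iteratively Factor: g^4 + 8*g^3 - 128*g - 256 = (g + 4)*(g^3 + 4*g^2 - 16*g - 64) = (g + 4)^2*(g^2 - 16) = (g + 4)^3*(g - 4)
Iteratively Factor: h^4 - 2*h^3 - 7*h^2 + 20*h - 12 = (h - 2)*(h^3 - 7*h + 6) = (h - 2)*(h + 3)*(h^2 - 3*h + 2) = (h - 2)*(h - 1)*(h + 3)*(h - 2)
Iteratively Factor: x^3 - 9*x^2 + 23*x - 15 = (x - 1)*(x^2 - 8*x + 15) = (x - 5)*(x - 1)*(x - 3)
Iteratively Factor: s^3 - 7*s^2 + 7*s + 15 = (s - 3)*(s^2 - 4*s - 5) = (s - 5)*(s - 3)*(s + 1)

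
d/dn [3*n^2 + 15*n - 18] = 6*n + 15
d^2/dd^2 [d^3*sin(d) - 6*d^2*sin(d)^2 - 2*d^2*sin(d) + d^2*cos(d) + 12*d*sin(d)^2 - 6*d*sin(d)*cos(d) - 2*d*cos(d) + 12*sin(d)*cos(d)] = -d^3*sin(d) + 2*d^2*sin(d) + 5*d^2*cos(d) - 12*d^2*cos(2*d) + 2*d*sin(d) - 12*d*sin(2*d) - 6*d*cos(d) + 24*d*cos(2*d) + 2*cos(d) - 6*cos(2*d) - 6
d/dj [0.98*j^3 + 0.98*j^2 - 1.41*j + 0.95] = 2.94*j^2 + 1.96*j - 1.41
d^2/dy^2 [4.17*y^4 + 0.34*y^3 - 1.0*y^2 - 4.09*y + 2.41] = 50.04*y^2 + 2.04*y - 2.0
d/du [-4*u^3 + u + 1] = 1 - 12*u^2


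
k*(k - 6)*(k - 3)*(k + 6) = k^4 - 3*k^3 - 36*k^2 + 108*k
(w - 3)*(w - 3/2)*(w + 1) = w^3 - 7*w^2/2 + 9/2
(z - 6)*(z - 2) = z^2 - 8*z + 12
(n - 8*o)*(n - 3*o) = n^2 - 11*n*o + 24*o^2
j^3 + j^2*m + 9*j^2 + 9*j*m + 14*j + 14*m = (j + 2)*(j + 7)*(j + m)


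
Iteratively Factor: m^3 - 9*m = (m - 3)*(m^2 + 3*m) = (m - 3)*(m + 3)*(m)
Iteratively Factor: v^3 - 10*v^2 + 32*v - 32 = (v - 4)*(v^2 - 6*v + 8) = (v - 4)*(v - 2)*(v - 4)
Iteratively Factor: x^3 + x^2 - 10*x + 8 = (x - 1)*(x^2 + 2*x - 8) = (x - 2)*(x - 1)*(x + 4)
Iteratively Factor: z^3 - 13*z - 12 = (z + 1)*(z^2 - z - 12) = (z + 1)*(z + 3)*(z - 4)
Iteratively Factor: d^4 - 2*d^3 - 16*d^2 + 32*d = (d)*(d^3 - 2*d^2 - 16*d + 32) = d*(d - 2)*(d^2 - 16) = d*(d - 4)*(d - 2)*(d + 4)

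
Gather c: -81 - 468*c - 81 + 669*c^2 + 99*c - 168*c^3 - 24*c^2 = -168*c^3 + 645*c^2 - 369*c - 162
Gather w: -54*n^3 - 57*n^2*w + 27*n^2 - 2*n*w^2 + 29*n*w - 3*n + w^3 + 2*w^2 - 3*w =-54*n^3 + 27*n^2 - 3*n + w^3 + w^2*(2 - 2*n) + w*(-57*n^2 + 29*n - 3)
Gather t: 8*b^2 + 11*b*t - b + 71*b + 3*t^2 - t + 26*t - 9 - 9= 8*b^2 + 70*b + 3*t^2 + t*(11*b + 25) - 18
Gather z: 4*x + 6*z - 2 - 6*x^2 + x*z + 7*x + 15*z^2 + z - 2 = -6*x^2 + 11*x + 15*z^2 + z*(x + 7) - 4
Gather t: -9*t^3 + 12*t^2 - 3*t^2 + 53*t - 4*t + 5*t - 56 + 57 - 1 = -9*t^3 + 9*t^2 + 54*t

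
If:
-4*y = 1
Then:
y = -1/4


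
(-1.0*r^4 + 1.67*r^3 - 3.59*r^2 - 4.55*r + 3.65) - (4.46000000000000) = -1.0*r^4 + 1.67*r^3 - 3.59*r^2 - 4.55*r - 0.81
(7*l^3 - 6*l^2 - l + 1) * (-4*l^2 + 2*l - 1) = -28*l^5 + 38*l^4 - 15*l^3 + 3*l - 1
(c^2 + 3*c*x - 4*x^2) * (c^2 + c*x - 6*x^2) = c^4 + 4*c^3*x - 7*c^2*x^2 - 22*c*x^3 + 24*x^4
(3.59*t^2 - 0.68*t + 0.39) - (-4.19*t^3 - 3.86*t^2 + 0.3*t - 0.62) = 4.19*t^3 + 7.45*t^2 - 0.98*t + 1.01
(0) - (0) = 0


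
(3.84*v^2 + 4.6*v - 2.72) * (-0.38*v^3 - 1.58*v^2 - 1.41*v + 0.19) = -1.4592*v^5 - 7.8152*v^4 - 11.6488*v^3 - 1.4588*v^2 + 4.7092*v - 0.5168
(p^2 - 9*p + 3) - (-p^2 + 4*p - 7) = 2*p^2 - 13*p + 10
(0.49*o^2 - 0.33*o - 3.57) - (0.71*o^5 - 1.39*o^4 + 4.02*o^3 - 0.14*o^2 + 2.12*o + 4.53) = -0.71*o^5 + 1.39*o^4 - 4.02*o^3 + 0.63*o^2 - 2.45*o - 8.1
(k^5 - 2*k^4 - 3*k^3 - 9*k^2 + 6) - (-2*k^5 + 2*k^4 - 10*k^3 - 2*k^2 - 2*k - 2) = 3*k^5 - 4*k^4 + 7*k^3 - 7*k^2 + 2*k + 8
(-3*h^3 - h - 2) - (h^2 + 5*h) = -3*h^3 - h^2 - 6*h - 2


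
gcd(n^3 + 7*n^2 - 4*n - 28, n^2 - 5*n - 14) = n + 2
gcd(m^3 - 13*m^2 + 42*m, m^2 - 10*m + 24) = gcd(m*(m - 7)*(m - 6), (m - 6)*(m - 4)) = m - 6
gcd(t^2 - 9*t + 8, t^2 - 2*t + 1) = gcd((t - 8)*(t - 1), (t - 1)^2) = t - 1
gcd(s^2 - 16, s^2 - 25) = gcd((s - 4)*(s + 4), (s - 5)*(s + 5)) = 1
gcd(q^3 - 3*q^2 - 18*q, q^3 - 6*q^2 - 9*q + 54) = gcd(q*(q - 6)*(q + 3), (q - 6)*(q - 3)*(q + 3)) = q^2 - 3*q - 18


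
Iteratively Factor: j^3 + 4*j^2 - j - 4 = (j + 1)*(j^2 + 3*j - 4) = (j + 1)*(j + 4)*(j - 1)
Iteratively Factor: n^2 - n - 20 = (n + 4)*(n - 5)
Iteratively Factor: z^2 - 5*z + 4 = (z - 4)*(z - 1)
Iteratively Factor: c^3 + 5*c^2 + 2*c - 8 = (c + 4)*(c^2 + c - 2) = (c + 2)*(c + 4)*(c - 1)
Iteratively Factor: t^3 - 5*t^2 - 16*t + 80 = (t + 4)*(t^2 - 9*t + 20) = (t - 4)*(t + 4)*(t - 5)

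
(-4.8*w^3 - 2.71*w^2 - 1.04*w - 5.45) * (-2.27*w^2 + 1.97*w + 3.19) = 10.896*w^5 - 3.3043*w^4 - 18.2899*w^3 + 1.6778*w^2 - 14.0541*w - 17.3855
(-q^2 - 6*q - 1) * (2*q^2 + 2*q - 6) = -2*q^4 - 14*q^3 - 8*q^2 + 34*q + 6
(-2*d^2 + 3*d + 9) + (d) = -2*d^2 + 4*d + 9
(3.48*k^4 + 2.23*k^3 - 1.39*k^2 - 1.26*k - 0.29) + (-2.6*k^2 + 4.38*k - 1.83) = 3.48*k^4 + 2.23*k^3 - 3.99*k^2 + 3.12*k - 2.12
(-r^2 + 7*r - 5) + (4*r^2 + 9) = 3*r^2 + 7*r + 4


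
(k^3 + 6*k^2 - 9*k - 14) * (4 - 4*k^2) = -4*k^5 - 24*k^4 + 40*k^3 + 80*k^2 - 36*k - 56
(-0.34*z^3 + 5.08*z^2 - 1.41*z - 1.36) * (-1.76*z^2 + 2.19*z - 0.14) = 0.5984*z^5 - 9.6854*z^4 + 13.6544*z^3 - 1.4055*z^2 - 2.781*z + 0.1904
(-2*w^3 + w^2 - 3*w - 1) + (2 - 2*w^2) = -2*w^3 - w^2 - 3*w + 1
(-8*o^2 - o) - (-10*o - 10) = -8*o^2 + 9*o + 10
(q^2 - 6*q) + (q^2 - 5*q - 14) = 2*q^2 - 11*q - 14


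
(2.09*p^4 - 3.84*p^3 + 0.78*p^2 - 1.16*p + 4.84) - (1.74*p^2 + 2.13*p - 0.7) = 2.09*p^4 - 3.84*p^3 - 0.96*p^2 - 3.29*p + 5.54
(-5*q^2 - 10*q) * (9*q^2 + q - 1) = -45*q^4 - 95*q^3 - 5*q^2 + 10*q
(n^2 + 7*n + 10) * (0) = 0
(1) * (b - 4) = b - 4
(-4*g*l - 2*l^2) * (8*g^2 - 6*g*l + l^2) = -32*g^3*l + 8*g^2*l^2 + 8*g*l^3 - 2*l^4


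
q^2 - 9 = (q - 3)*(q + 3)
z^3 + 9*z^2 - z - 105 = (z - 3)*(z + 5)*(z + 7)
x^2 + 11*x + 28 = (x + 4)*(x + 7)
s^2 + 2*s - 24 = (s - 4)*(s + 6)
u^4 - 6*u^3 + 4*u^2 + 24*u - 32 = (u - 4)*(u - 2)^2*(u + 2)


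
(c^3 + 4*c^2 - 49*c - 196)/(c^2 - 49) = c + 4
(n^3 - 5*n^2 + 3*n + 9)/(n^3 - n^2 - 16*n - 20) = (-n^3 + 5*n^2 - 3*n - 9)/(-n^3 + n^2 + 16*n + 20)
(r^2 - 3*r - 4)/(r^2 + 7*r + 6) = (r - 4)/(r + 6)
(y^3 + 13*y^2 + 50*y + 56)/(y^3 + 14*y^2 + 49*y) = (y^2 + 6*y + 8)/(y*(y + 7))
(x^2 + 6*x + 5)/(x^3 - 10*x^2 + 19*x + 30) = (x + 5)/(x^2 - 11*x + 30)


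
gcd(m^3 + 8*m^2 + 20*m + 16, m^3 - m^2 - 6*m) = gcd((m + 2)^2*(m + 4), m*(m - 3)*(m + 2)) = m + 2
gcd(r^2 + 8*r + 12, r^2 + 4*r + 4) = r + 2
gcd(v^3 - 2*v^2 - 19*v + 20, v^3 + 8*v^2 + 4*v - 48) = v + 4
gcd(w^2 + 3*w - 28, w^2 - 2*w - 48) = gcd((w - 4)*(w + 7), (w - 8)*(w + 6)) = 1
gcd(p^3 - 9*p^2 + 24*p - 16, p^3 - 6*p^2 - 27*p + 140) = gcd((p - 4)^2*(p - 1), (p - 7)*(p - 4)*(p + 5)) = p - 4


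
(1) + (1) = 2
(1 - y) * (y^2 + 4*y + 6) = -y^3 - 3*y^2 - 2*y + 6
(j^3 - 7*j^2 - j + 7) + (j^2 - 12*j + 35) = j^3 - 6*j^2 - 13*j + 42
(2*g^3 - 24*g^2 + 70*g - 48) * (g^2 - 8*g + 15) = 2*g^5 - 40*g^4 + 292*g^3 - 968*g^2 + 1434*g - 720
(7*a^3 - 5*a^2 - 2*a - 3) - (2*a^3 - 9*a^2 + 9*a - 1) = 5*a^3 + 4*a^2 - 11*a - 2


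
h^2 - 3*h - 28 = (h - 7)*(h + 4)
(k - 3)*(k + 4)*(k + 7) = k^3 + 8*k^2 - 5*k - 84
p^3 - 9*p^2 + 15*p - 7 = (p - 7)*(p - 1)^2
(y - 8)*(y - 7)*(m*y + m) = m*y^3 - 14*m*y^2 + 41*m*y + 56*m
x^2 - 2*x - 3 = (x - 3)*(x + 1)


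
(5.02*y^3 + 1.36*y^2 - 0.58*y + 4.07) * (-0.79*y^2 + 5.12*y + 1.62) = -3.9658*y^5 + 24.628*y^4 + 15.5538*y^3 - 3.9817*y^2 + 19.8988*y + 6.5934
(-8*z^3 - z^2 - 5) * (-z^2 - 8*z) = 8*z^5 + 65*z^4 + 8*z^3 + 5*z^2 + 40*z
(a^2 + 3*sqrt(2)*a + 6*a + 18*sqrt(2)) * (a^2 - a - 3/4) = a^4 + 3*sqrt(2)*a^3 + 5*a^3 - 27*a^2/4 + 15*sqrt(2)*a^2 - 81*sqrt(2)*a/4 - 9*a/2 - 27*sqrt(2)/2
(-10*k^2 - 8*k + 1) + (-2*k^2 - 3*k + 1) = -12*k^2 - 11*k + 2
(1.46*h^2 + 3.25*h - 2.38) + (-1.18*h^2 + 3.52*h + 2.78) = 0.28*h^2 + 6.77*h + 0.4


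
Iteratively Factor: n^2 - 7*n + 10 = (n - 2)*(n - 5)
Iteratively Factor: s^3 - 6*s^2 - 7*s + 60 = (s - 4)*(s^2 - 2*s - 15) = (s - 5)*(s - 4)*(s + 3)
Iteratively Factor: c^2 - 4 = (c + 2)*(c - 2)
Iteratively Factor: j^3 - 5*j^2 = (j - 5)*(j^2) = j*(j - 5)*(j)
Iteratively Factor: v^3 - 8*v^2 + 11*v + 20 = (v - 4)*(v^2 - 4*v - 5) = (v - 5)*(v - 4)*(v + 1)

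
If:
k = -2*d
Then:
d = -k/2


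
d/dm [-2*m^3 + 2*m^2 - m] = -6*m^2 + 4*m - 1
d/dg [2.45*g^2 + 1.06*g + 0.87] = 4.9*g + 1.06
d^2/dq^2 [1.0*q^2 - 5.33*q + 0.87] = 2.00000000000000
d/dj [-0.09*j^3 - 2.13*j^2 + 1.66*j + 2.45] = -0.27*j^2 - 4.26*j + 1.66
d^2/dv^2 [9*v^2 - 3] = 18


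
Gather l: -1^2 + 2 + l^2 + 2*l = l^2 + 2*l + 1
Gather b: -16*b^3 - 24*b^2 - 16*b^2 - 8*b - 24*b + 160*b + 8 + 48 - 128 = -16*b^3 - 40*b^2 + 128*b - 72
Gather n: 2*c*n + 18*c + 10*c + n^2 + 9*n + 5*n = 28*c + n^2 + n*(2*c + 14)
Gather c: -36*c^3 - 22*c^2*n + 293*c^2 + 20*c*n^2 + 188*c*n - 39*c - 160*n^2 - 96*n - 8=-36*c^3 + c^2*(293 - 22*n) + c*(20*n^2 + 188*n - 39) - 160*n^2 - 96*n - 8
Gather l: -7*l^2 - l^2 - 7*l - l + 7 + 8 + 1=-8*l^2 - 8*l + 16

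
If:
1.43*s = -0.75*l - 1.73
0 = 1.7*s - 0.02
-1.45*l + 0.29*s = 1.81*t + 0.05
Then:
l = -2.33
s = 0.01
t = 1.84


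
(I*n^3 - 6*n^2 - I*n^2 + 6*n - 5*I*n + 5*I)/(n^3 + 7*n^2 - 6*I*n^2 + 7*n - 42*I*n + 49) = (I*n^2 - n*(5 + I) + 5)/(n^2 + 7*n*(1 - I) - 49*I)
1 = 1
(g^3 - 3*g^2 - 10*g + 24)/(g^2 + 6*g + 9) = (g^2 - 6*g + 8)/(g + 3)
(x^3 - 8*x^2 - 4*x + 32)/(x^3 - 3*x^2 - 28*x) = (-x^3 + 8*x^2 + 4*x - 32)/(x*(-x^2 + 3*x + 28))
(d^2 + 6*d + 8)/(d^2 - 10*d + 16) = (d^2 + 6*d + 8)/(d^2 - 10*d + 16)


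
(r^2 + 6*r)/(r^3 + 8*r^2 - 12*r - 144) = r/(r^2 + 2*r - 24)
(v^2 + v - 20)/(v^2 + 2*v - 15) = (v - 4)/(v - 3)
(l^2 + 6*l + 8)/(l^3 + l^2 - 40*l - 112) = (l + 2)/(l^2 - 3*l - 28)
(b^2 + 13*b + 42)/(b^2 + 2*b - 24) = (b + 7)/(b - 4)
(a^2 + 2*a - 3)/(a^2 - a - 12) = (a - 1)/(a - 4)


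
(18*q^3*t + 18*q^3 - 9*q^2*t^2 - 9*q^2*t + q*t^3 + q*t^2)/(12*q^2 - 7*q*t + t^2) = q*(6*q*t + 6*q - t^2 - t)/(4*q - t)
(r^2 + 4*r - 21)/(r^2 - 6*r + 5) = (r^2 + 4*r - 21)/(r^2 - 6*r + 5)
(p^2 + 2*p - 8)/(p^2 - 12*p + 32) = (p^2 + 2*p - 8)/(p^2 - 12*p + 32)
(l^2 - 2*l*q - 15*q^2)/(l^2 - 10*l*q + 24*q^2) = (l^2 - 2*l*q - 15*q^2)/(l^2 - 10*l*q + 24*q^2)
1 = 1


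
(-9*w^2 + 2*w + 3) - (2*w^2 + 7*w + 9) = -11*w^2 - 5*w - 6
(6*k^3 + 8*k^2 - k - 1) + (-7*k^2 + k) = 6*k^3 + k^2 - 1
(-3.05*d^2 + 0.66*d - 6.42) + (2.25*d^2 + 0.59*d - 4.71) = -0.8*d^2 + 1.25*d - 11.13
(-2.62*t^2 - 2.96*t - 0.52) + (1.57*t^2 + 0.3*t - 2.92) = -1.05*t^2 - 2.66*t - 3.44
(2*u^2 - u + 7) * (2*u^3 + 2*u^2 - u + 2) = 4*u^5 + 2*u^4 + 10*u^3 + 19*u^2 - 9*u + 14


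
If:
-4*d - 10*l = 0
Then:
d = -5*l/2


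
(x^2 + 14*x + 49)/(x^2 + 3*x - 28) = (x + 7)/(x - 4)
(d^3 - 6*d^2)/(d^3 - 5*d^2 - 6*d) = d/(d + 1)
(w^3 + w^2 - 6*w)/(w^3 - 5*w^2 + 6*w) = (w + 3)/(w - 3)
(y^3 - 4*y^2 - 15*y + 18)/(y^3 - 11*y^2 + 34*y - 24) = (y + 3)/(y - 4)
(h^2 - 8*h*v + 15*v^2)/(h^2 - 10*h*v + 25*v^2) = (-h + 3*v)/(-h + 5*v)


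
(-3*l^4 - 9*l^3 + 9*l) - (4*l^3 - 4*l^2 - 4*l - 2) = -3*l^4 - 13*l^3 + 4*l^2 + 13*l + 2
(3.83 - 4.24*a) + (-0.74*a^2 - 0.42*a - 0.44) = -0.74*a^2 - 4.66*a + 3.39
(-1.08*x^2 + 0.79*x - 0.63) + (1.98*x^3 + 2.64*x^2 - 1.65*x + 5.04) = 1.98*x^3 + 1.56*x^2 - 0.86*x + 4.41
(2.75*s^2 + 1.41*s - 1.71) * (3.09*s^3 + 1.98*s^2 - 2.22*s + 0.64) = 8.4975*s^5 + 9.8019*s^4 - 8.5971*s^3 - 4.756*s^2 + 4.6986*s - 1.0944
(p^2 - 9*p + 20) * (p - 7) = p^3 - 16*p^2 + 83*p - 140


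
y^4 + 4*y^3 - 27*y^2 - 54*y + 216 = (y - 3)^2*(y + 4)*(y + 6)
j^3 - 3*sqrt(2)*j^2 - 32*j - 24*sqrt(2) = (j - 6*sqrt(2))*(j + sqrt(2))*(j + 2*sqrt(2))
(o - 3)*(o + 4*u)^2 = o^3 + 8*o^2*u - 3*o^2 + 16*o*u^2 - 24*o*u - 48*u^2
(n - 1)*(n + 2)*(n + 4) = n^3 + 5*n^2 + 2*n - 8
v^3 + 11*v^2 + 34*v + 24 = (v + 1)*(v + 4)*(v + 6)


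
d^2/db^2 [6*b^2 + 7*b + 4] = 12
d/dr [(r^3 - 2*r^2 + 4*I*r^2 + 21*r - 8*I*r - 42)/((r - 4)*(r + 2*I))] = (r^4 + r^3*(-8 + 4*I) + r^2*(-21 - 36*I) + r*(148 + 32*I) - 232 - 84*I)/(r^4 + r^3*(-8 + 4*I) + r^2*(12 - 32*I) + r*(32 + 64*I) - 64)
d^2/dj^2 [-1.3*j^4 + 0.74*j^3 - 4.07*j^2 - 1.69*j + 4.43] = -15.6*j^2 + 4.44*j - 8.14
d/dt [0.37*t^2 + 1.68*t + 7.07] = 0.74*t + 1.68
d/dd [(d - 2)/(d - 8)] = -6/(d - 8)^2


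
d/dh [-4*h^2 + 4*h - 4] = 4 - 8*h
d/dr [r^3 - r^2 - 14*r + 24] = 3*r^2 - 2*r - 14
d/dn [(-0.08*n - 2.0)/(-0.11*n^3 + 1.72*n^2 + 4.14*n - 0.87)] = (-0.0176*n^3 - 0.5224*n^2 + 6.88*n + 8.3496)/(0.0121*n^6 - 0.3784*n^5 + 2.0476*n^4 + 14.433*n^3 + 14.1468*n^2 - 7.2036*n + 0.7569)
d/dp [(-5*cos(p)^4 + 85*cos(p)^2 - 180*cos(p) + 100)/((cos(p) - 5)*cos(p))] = 5*(2*cos(p)^5 - 15*cos(p)^4 + 49*cos(p)^2 + 40*cos(p) - 100)*sin(p)/((cos(p) - 5)^2*cos(p)^2)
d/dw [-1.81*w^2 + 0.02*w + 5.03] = 0.02 - 3.62*w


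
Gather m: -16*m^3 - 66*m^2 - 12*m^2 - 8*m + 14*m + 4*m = -16*m^3 - 78*m^2 + 10*m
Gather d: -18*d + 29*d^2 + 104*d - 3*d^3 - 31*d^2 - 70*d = -3*d^3 - 2*d^2 + 16*d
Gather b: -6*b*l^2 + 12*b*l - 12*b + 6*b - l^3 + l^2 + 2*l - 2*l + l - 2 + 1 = b*(-6*l^2 + 12*l - 6) - l^3 + l^2 + l - 1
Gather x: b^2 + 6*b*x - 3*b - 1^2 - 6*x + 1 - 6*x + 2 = b^2 - 3*b + x*(6*b - 12) + 2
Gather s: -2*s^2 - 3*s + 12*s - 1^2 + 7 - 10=-2*s^2 + 9*s - 4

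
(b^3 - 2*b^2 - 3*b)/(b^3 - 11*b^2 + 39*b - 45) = b*(b + 1)/(b^2 - 8*b + 15)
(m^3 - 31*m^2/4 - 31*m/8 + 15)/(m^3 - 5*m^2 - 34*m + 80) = (m^2 + m/4 - 15/8)/(m^2 + 3*m - 10)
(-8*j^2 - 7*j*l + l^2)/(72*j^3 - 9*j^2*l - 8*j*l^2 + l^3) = (-j - l)/(9*j^2 - l^2)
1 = 1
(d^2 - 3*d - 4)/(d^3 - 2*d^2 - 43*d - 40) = (d - 4)/(d^2 - 3*d - 40)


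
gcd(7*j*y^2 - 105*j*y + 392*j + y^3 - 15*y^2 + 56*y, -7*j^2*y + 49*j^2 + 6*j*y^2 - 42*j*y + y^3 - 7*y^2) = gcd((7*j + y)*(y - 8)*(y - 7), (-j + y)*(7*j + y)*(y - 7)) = 7*j*y - 49*j + y^2 - 7*y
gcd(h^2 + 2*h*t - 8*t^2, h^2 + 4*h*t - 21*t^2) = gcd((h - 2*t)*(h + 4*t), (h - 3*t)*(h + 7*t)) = 1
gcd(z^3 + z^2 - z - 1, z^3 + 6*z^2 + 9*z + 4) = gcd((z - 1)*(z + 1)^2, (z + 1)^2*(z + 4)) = z^2 + 2*z + 1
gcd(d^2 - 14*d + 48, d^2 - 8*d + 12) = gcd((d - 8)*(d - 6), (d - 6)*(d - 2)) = d - 6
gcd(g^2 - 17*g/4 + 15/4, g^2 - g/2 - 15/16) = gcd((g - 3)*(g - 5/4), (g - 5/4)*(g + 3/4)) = g - 5/4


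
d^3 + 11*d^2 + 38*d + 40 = (d + 2)*(d + 4)*(d + 5)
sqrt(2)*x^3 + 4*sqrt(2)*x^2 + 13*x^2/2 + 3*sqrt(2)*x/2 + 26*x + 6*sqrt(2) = (x + 4)*(x + 3*sqrt(2))*(sqrt(2)*x + 1/2)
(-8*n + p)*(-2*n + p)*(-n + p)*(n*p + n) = -16*n^4*p - 16*n^4 + 26*n^3*p^2 + 26*n^3*p - 11*n^2*p^3 - 11*n^2*p^2 + n*p^4 + n*p^3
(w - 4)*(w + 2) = w^2 - 2*w - 8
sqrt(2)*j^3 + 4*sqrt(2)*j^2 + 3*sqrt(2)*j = j*(j + 3)*(sqrt(2)*j + sqrt(2))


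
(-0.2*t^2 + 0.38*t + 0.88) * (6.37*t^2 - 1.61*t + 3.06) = -1.274*t^4 + 2.7426*t^3 + 4.3818*t^2 - 0.254*t + 2.6928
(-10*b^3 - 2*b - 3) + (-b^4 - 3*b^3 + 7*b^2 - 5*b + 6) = -b^4 - 13*b^3 + 7*b^2 - 7*b + 3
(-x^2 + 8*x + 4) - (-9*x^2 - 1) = 8*x^2 + 8*x + 5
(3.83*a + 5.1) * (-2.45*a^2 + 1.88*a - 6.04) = -9.3835*a^3 - 5.2946*a^2 - 13.5452*a - 30.804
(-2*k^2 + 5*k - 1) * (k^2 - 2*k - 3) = -2*k^4 + 9*k^3 - 5*k^2 - 13*k + 3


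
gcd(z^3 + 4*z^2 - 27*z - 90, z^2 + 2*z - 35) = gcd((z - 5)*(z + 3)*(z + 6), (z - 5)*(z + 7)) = z - 5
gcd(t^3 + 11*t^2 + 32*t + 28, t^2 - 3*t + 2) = 1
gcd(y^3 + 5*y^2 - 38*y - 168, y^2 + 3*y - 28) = y + 7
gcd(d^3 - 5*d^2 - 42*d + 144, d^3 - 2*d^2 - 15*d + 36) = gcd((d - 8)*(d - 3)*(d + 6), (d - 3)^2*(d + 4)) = d - 3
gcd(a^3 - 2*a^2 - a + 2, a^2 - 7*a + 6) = a - 1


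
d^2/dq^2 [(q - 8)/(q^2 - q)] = 2*(3*q*(3 - q)*(q - 1) + (q - 8)*(2*q - 1)^2)/(q^3*(q - 1)^3)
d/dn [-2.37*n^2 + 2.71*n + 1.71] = 2.71 - 4.74*n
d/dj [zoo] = 0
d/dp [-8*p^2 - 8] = -16*p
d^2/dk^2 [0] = 0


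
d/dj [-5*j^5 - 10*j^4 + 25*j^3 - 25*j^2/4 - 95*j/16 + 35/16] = -25*j^4 - 40*j^3 + 75*j^2 - 25*j/2 - 95/16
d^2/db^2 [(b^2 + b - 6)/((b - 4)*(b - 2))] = 14/(b^3 - 12*b^2 + 48*b - 64)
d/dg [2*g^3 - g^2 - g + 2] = 6*g^2 - 2*g - 1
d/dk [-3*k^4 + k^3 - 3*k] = -12*k^3 + 3*k^2 - 3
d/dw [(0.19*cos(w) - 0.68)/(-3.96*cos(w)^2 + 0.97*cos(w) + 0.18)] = (-0.7524*cos(w)^2 + 5.3856*cos(w) - 0.6938)*sin(w)/(15.6816*cos(w)^4 - 7.6824*cos(w)^3 - 0.4847*cos(w)^2 + 0.3492*cos(w) + 0.0324)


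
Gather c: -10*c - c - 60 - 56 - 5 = -11*c - 121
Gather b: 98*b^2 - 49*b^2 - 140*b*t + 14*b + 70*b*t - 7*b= 49*b^2 + b*(7 - 70*t)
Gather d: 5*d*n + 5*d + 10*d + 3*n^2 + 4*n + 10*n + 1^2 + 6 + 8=d*(5*n + 15) + 3*n^2 + 14*n + 15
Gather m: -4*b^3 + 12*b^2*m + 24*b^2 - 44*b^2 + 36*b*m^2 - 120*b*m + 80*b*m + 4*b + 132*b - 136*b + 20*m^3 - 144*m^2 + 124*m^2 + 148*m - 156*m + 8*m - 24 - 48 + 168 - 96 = -4*b^3 - 20*b^2 + 20*m^3 + m^2*(36*b - 20) + m*(12*b^2 - 40*b)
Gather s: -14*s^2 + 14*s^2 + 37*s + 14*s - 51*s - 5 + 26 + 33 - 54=0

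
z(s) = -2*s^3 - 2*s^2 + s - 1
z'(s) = -6*s^2 - 4*s + 1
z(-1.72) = 1.54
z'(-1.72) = -9.87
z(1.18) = -5.89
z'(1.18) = -12.07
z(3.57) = -113.92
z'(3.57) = -89.75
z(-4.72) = 160.03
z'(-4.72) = -113.79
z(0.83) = -2.69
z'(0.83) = -6.45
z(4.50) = -219.25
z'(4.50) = -138.50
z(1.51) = -10.94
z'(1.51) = -18.72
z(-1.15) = -1.75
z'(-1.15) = -2.34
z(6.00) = -499.00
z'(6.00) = -239.00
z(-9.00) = 1286.00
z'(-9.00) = -449.00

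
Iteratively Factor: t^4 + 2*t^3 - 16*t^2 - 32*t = (t)*(t^3 + 2*t^2 - 16*t - 32) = t*(t - 4)*(t^2 + 6*t + 8) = t*(t - 4)*(t + 4)*(t + 2)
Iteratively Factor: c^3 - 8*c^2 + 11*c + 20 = (c + 1)*(c^2 - 9*c + 20) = (c - 5)*(c + 1)*(c - 4)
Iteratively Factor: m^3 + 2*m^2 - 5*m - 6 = (m + 1)*(m^2 + m - 6) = (m + 1)*(m + 3)*(m - 2)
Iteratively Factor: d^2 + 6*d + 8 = (d + 4)*(d + 2)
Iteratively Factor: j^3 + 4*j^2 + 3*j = (j + 1)*(j^2 + 3*j) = j*(j + 1)*(j + 3)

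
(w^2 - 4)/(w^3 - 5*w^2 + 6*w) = (w + 2)/(w*(w - 3))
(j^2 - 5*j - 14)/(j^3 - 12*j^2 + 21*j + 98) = 1/(j - 7)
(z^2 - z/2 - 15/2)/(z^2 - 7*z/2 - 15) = (z - 3)/(z - 6)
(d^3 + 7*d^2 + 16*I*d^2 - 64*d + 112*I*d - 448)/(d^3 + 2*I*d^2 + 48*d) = (d^2 + d*(7 + 8*I) + 56*I)/(d*(d - 6*I))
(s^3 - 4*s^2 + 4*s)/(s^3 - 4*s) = (s - 2)/(s + 2)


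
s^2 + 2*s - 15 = (s - 3)*(s + 5)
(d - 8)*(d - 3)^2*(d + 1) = d^4 - 13*d^3 + 43*d^2 - 15*d - 72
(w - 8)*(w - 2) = w^2 - 10*w + 16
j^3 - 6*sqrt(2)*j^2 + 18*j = j*(j - 3*sqrt(2))^2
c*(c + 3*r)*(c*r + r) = c^3*r + 3*c^2*r^2 + c^2*r + 3*c*r^2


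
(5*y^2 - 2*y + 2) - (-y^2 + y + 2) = 6*y^2 - 3*y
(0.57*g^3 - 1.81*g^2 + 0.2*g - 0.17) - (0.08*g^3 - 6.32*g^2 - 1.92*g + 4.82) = 0.49*g^3 + 4.51*g^2 + 2.12*g - 4.99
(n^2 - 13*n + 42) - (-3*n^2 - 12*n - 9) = 4*n^2 - n + 51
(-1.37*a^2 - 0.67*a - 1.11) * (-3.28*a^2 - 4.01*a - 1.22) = 4.4936*a^4 + 7.6913*a^3 + 7.9989*a^2 + 5.2685*a + 1.3542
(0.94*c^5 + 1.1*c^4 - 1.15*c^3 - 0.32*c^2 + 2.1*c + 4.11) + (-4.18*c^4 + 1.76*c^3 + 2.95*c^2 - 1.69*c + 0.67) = 0.94*c^5 - 3.08*c^4 + 0.61*c^3 + 2.63*c^2 + 0.41*c + 4.78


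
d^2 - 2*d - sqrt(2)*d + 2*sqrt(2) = (d - 2)*(d - sqrt(2))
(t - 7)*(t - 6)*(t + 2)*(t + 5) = t^4 - 6*t^3 - 39*t^2 + 164*t + 420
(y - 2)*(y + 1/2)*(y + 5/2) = y^3 + y^2 - 19*y/4 - 5/2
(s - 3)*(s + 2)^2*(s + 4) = s^4 + 5*s^3 - 4*s^2 - 44*s - 48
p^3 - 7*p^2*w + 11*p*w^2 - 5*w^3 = (p - 5*w)*(p - w)^2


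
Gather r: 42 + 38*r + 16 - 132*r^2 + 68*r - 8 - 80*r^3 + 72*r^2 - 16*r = -80*r^3 - 60*r^2 + 90*r + 50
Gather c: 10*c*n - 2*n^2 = 10*c*n - 2*n^2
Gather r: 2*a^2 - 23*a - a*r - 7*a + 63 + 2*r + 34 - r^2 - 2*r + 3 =2*a^2 - a*r - 30*a - r^2 + 100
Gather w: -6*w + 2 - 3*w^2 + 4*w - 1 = -3*w^2 - 2*w + 1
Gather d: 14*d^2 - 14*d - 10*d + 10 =14*d^2 - 24*d + 10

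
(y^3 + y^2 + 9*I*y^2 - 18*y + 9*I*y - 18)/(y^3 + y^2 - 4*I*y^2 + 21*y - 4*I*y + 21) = (y + 6*I)/(y - 7*I)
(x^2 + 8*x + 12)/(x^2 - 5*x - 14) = (x + 6)/(x - 7)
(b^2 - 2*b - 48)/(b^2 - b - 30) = (-b^2 + 2*b + 48)/(-b^2 + b + 30)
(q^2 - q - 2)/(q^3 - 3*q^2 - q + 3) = (q - 2)/(q^2 - 4*q + 3)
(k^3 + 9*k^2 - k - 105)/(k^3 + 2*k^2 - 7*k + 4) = (k^3 + 9*k^2 - k - 105)/(k^3 + 2*k^2 - 7*k + 4)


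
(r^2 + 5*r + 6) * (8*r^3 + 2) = 8*r^5 + 40*r^4 + 48*r^3 + 2*r^2 + 10*r + 12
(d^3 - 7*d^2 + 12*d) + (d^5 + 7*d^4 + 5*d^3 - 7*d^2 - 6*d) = d^5 + 7*d^4 + 6*d^3 - 14*d^2 + 6*d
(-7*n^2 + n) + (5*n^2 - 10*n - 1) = -2*n^2 - 9*n - 1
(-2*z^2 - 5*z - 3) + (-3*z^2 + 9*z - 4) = -5*z^2 + 4*z - 7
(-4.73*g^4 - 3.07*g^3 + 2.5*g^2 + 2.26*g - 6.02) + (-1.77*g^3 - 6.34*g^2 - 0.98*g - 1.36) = -4.73*g^4 - 4.84*g^3 - 3.84*g^2 + 1.28*g - 7.38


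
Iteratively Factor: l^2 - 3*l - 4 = (l - 4)*(l + 1)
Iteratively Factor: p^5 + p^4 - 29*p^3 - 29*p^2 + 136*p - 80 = (p - 5)*(p^4 + 6*p^3 + p^2 - 24*p + 16) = (p - 5)*(p - 1)*(p^3 + 7*p^2 + 8*p - 16) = (p - 5)*(p - 1)*(p + 4)*(p^2 + 3*p - 4) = (p - 5)*(p - 1)*(p + 4)^2*(p - 1)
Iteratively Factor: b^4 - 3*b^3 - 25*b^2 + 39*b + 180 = (b - 5)*(b^3 + 2*b^2 - 15*b - 36) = (b - 5)*(b - 4)*(b^2 + 6*b + 9) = (b - 5)*(b - 4)*(b + 3)*(b + 3)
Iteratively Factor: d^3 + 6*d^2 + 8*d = (d)*(d^2 + 6*d + 8) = d*(d + 4)*(d + 2)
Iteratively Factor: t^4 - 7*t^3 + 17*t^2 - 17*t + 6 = (t - 2)*(t^3 - 5*t^2 + 7*t - 3) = (t - 2)*(t - 1)*(t^2 - 4*t + 3) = (t - 3)*(t - 2)*(t - 1)*(t - 1)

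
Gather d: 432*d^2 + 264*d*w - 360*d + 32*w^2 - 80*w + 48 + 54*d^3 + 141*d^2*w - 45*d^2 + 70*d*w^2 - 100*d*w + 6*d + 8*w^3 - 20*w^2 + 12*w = 54*d^3 + d^2*(141*w + 387) + d*(70*w^2 + 164*w - 354) + 8*w^3 + 12*w^2 - 68*w + 48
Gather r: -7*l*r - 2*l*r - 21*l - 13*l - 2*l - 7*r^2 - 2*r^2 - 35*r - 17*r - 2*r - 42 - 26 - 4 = -36*l - 9*r^2 + r*(-9*l - 54) - 72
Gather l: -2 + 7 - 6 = -1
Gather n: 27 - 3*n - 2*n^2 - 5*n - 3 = -2*n^2 - 8*n + 24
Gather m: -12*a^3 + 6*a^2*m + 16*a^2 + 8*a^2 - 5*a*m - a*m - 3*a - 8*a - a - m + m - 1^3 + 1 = -12*a^3 + 24*a^2 - 12*a + m*(6*a^2 - 6*a)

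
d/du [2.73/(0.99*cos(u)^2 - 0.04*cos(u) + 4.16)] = (5.4054*cos(u) - 0.1092)*sin(u)/(0.99*cos(u)^2 - 0.04*cos(u) + 4.16)^2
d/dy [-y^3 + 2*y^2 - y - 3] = -3*y^2 + 4*y - 1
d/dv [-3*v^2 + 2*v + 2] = 2 - 6*v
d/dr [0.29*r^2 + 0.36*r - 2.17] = 0.58*r + 0.36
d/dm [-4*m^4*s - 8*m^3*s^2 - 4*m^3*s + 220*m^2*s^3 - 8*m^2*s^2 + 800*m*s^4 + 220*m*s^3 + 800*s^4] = 4*s*(-4*m^3 - 6*m^2*s - 3*m^2 + 110*m*s^2 - 4*m*s + 200*s^3 + 55*s^2)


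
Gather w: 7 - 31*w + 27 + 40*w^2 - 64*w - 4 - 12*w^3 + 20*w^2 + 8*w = -12*w^3 + 60*w^2 - 87*w + 30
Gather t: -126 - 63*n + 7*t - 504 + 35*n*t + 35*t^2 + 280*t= -63*n + 35*t^2 + t*(35*n + 287) - 630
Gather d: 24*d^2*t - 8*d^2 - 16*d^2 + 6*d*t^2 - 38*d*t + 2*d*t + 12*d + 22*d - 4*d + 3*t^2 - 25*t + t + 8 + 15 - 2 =d^2*(24*t - 24) + d*(6*t^2 - 36*t + 30) + 3*t^2 - 24*t + 21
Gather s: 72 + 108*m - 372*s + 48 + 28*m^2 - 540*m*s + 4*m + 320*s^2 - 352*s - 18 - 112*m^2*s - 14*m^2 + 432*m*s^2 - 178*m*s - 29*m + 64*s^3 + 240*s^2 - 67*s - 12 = 14*m^2 + 83*m + 64*s^3 + s^2*(432*m + 560) + s*(-112*m^2 - 718*m - 791) + 90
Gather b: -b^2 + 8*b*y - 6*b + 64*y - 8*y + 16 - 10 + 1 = -b^2 + b*(8*y - 6) + 56*y + 7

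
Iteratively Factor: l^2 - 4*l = (l - 4)*(l)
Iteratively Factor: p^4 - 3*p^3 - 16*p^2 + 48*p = (p - 4)*(p^3 + p^2 - 12*p) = (p - 4)*(p + 4)*(p^2 - 3*p) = p*(p - 4)*(p + 4)*(p - 3)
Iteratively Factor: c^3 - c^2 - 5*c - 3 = (c - 3)*(c^2 + 2*c + 1) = (c - 3)*(c + 1)*(c + 1)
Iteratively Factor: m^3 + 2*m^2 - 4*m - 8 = (m + 2)*(m^2 - 4) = (m + 2)^2*(m - 2)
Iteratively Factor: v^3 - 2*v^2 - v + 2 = (v - 1)*(v^2 - v - 2) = (v - 1)*(v + 1)*(v - 2)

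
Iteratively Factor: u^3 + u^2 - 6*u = (u + 3)*(u^2 - 2*u) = u*(u + 3)*(u - 2)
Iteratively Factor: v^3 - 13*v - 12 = (v + 1)*(v^2 - v - 12) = (v + 1)*(v + 3)*(v - 4)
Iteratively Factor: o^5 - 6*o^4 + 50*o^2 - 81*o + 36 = (o - 1)*(o^4 - 5*o^3 - 5*o^2 + 45*o - 36) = (o - 3)*(o - 1)*(o^3 - 2*o^2 - 11*o + 12) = (o - 3)*(o - 1)^2*(o^2 - o - 12) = (o - 3)*(o - 1)^2*(o + 3)*(o - 4)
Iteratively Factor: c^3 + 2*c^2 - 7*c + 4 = (c + 4)*(c^2 - 2*c + 1) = (c - 1)*(c + 4)*(c - 1)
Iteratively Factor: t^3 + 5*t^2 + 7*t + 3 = (t + 1)*(t^2 + 4*t + 3) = (t + 1)^2*(t + 3)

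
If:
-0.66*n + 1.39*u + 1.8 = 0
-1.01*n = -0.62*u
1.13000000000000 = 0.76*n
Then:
No Solution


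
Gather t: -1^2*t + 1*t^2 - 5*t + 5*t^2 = 6*t^2 - 6*t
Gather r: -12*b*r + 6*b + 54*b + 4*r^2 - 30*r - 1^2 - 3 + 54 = 60*b + 4*r^2 + r*(-12*b - 30) + 50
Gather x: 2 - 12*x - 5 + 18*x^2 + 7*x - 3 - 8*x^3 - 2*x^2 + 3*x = -8*x^3 + 16*x^2 - 2*x - 6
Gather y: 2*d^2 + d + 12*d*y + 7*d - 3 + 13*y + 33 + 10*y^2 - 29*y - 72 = 2*d^2 + 8*d + 10*y^2 + y*(12*d - 16) - 42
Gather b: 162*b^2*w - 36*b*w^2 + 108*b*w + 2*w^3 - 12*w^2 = 162*b^2*w + b*(-36*w^2 + 108*w) + 2*w^3 - 12*w^2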